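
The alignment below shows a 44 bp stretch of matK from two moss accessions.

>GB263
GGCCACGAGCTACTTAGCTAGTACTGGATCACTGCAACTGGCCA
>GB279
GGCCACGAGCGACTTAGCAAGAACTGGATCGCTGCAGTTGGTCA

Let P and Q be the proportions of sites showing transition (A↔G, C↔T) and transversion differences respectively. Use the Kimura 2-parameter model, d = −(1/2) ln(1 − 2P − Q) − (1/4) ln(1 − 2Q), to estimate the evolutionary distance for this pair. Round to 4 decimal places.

The sequences differ at positions 11 (T/G, transversion), 19 (T/A, transversion), 22 (T/A, transversion), 31 (A/G, transition), 37 (A/G, transition), 38 (C/T, transition), 42 (C/T, transition).
Of the 7 differences, 4 transitions and 3 transversions over 44 sites: P = 4/44 = 0.090909, Q = 3/44 = 0.068182.
d = −0.5·ln(0.750000) − 0.25·ln(0.863636) = −0.5·(-0.287682) − 0.25·(-0.146604) = 0.1805.

0.1805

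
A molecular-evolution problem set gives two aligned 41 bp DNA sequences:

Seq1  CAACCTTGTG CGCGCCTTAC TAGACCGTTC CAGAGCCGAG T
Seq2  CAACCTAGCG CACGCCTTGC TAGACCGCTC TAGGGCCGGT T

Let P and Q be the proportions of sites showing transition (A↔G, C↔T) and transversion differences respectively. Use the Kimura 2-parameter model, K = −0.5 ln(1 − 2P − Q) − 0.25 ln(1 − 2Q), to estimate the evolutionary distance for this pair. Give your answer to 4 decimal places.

0.2730

The sequences differ at positions 7 (T/A, transversion), 9 (T/C, transition), 12 (G/A, transition), 19 (A/G, transition), 28 (T/C, transition), 31 (C/T, transition), 34 (A/G, transition), 39 (A/G, transition), 40 (G/T, transversion).
Of the 9 differences, 7 transitions and 2 transversions over 41 sites: P = 7/41 = 0.170732, Q = 2/41 = 0.048780.
d = −0.5·ln(0.609756) − 0.25·ln(0.902440) = −0.5·(-0.494696) − 0.25·(-0.102653) = 0.2730.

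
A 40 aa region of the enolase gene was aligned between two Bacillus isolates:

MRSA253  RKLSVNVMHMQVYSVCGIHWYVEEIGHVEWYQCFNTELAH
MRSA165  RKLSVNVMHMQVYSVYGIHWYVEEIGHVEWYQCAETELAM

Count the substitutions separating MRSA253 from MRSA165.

Mismatches occur at site 16 (C↔Y), site 34 (F↔A), site 35 (N↔E), site 40 (H↔M).
That gives 4 mismatches out of 40 aligned sites, so the Hamming distance is 4.

4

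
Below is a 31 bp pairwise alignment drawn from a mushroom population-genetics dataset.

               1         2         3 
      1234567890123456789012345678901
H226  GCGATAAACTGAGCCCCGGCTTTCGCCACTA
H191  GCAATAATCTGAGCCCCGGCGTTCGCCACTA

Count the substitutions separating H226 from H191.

3

Differing sites — 3:G/A; 8:A/T; 21:T/G.
That gives 3 mismatches out of 31 aligned sites, so the Hamming distance is 3.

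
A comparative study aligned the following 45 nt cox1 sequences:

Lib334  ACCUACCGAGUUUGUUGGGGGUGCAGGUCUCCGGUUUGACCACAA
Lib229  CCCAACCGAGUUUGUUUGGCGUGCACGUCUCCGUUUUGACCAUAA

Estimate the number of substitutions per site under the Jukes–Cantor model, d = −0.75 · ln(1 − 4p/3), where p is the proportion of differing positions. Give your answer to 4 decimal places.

Mismatches occur at site 1 (A↔C), site 4 (U↔A), site 17 (G↔U), site 20 (G↔C), site 26 (G↔C), site 34 (G↔U), site 43 (C↔U).
p = 7/45 = 0.155556.
d = −0.75 · ln(1 − (4/3)·0.155556) = −0.75 · ln(0.792592) = −0.75 · (-0.232447) = 0.1743.

0.1743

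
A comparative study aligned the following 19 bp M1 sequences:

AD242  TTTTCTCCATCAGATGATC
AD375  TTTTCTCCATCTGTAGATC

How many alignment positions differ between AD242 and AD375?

Mismatches occur at site 12 (A/T), site 14 (A/T), site 15 (T/A).
That gives 3 mismatches out of 19 aligned sites, so the Hamming distance is 3.

3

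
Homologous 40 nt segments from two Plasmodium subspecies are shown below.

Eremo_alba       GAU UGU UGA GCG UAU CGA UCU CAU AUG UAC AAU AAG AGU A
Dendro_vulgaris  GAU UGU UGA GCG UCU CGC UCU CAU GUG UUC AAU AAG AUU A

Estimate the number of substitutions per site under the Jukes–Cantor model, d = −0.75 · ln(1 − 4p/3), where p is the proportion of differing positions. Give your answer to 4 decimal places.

0.1367

Mismatches occur at site 14 (A→C), site 18 (A→C), site 25 (A→G), site 29 (A→U), site 38 (G→U).
p = 5/40 = 0.125000.
d = −0.75 · ln(1 − (4/3)·0.125000) = −0.75 · ln(0.833333) = −0.75 · (-0.182322) = 0.1367.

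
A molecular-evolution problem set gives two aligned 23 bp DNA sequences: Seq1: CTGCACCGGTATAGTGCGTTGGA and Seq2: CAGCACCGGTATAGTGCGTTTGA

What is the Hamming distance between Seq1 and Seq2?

Differing sites — 2:T/A; 21:G/T.
That gives 2 mismatches out of 23 aligned sites, so the Hamming distance is 2.

2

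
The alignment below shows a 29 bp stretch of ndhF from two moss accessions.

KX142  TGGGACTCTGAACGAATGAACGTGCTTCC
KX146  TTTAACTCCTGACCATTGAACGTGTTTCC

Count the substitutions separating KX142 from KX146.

9

Mismatches occur at site 2 (G/T), site 3 (G/T), site 4 (G/A), site 9 (T/C), site 10 (G/T), site 11 (A/G), site 14 (G/C), site 16 (A/T), site 25 (C/T).
That gives 9 mismatches out of 29 aligned sites, so the Hamming distance is 9.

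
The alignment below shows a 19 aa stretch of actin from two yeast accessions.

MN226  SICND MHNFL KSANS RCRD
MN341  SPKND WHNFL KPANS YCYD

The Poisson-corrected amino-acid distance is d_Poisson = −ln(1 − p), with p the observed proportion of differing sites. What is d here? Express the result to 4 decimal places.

0.3795

Differing sites — 2:I/P; 3:C/K; 6:M/W; 12:S/P; 16:R/Y; 18:R/Y.
p = 6/19 = 0.315789.
d = −ln(1 − 0.315789) = −ln(0.684211) = 0.3795.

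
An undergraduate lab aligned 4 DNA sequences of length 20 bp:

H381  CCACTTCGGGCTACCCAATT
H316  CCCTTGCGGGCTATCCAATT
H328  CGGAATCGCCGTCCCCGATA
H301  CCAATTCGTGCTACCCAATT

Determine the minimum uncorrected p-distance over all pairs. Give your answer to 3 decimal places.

0.100

Pairwise Hamming distances:
  H381 vs H316: 4
  H381 vs H328: 10
  H381 vs H301: 2
  H316 vs H328: 12
  H316 vs H301: 5
  H328 vs H301: 9
The smallest is 2 mismatches, between H381 and H301; p = 2/20 = 0.100.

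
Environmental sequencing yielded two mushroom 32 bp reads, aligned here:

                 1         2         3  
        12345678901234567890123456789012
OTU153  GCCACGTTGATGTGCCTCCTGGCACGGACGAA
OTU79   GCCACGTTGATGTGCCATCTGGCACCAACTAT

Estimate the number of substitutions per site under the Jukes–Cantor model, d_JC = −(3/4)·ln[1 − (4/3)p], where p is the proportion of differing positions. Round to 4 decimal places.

The sequences differ at positions 17 (T/A), 18 (C/T), 26 (G/C), 27 (G/A), 30 (G/T), 32 (A/T).
p = 6/32 = 0.187500.
d = −0.75 · ln(1 − (4/3)·0.187500) = −0.75 · ln(0.750000) = −0.75 · (-0.287682) = 0.2158.

0.2158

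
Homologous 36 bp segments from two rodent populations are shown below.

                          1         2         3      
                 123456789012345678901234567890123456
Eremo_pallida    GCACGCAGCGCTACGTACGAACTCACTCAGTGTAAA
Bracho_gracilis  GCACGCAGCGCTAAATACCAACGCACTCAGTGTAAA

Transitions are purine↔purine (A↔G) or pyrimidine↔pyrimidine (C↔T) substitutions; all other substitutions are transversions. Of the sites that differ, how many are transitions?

1

The sequences differ at positions 14 (C/A, transversion), 15 (G/A, transition), 19 (G/C, transversion), 23 (T/G, transversion).
Of the 4 differences, 1 transition and 3 transversions, so the answer is 1.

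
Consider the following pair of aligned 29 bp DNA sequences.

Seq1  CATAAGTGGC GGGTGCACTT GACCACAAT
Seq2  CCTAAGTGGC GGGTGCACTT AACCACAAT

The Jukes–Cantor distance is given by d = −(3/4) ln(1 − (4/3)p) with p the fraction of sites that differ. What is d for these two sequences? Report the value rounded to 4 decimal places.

0.0723

Differing sites — 2:A/C; 21:G/A.
p = 2/29 = 0.068966.
d = −0.75 · ln(1 − (4/3)·0.068966) = −0.75 · ln(0.908045) = −0.75 · (-0.096461) = 0.0723.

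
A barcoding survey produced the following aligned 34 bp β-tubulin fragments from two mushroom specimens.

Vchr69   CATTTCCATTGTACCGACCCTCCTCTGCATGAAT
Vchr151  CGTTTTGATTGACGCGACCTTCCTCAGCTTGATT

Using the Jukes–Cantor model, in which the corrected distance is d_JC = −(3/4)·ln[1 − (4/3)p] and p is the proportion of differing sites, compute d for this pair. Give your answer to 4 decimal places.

The sequences differ at positions 2 (A/G), 6 (C/T), 7 (C/G), 12 (T/A), 13 (A/C), 14 (C/G), 20 (C/T), 26 (T/A), 29 (A/T), 33 (A/T).
p = 10/34 = 0.294118.
d = −0.75 · ln(1 − (4/3)·0.294118) = −0.75 · ln(0.607843) = −0.75 · (-0.497839) = 0.3734.

0.3734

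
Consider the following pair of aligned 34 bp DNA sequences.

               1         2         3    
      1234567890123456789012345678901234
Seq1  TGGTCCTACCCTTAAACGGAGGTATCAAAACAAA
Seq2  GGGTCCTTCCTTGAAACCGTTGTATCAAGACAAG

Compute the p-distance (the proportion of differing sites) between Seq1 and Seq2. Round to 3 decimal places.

Differing sites — 1:T/G; 8:A/T; 11:C/T; 13:T/G; 18:G/C; 20:A/T; 21:G/T; 29:A/G; 34:A/G.
There are 9 differences over 34 sites, so p = 9/34 = 0.265.

0.265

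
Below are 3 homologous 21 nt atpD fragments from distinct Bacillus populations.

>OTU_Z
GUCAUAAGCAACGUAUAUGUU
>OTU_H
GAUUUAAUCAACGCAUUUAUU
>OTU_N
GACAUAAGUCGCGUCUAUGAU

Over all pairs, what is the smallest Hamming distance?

Pairwise Hamming distances:
  OTU_Z vs OTU_H: 7
  OTU_Z vs OTU_N: 6
  OTU_H vs OTU_N: 11
The smallest is 6, between OTU_Z and OTU_N.

6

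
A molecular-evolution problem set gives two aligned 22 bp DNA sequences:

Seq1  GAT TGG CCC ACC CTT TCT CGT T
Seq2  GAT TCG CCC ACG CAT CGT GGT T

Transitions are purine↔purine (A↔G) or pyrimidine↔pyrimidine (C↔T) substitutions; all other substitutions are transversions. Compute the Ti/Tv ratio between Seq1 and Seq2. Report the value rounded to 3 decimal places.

The sequences differ at positions 5 (G/C, transversion), 12 (C/G, transversion), 14 (T/A, transversion), 16 (T/C, transition), 17 (C/G, transversion), 19 (C/G, transversion).
Of the 6 differences, 1 transition and 5 transversions, so Ti/Tv = 1/5 = 0.200.

0.200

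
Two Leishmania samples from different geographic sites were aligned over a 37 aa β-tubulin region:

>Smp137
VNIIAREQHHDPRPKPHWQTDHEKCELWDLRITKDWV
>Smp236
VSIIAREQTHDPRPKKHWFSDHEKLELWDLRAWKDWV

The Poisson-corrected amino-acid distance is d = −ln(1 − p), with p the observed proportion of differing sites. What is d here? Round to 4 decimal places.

Differing sites — 2:N/S; 9:H/T; 16:P/K; 19:Q/F; 20:T/S; 25:C/L; 32:I/A; 33:T/W.
p = 8/37 = 0.216216.
d = −ln(1 − 0.216216) = −ln(0.783784) = 0.2436.

0.2436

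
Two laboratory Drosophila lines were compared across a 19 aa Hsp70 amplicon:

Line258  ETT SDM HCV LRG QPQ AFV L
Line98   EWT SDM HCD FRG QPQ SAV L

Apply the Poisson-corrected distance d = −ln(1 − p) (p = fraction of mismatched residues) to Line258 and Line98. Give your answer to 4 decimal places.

0.3054

Mismatches occur at site 2 (T→W), site 9 (V→D), site 10 (L→F), site 16 (A→S), site 17 (F→A).
p = 5/19 = 0.263158.
d = −ln(1 − 0.263158) = −ln(0.736842) = 0.3054.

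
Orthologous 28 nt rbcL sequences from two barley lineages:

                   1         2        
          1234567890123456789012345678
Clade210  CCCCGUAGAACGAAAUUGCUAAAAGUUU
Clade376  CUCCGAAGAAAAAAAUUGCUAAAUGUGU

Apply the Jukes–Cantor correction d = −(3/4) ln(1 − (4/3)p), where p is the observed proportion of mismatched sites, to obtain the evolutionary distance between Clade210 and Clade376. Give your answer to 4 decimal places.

0.2524

Mismatches occur at site 2 (C→U), site 6 (U→A), site 11 (C→A), site 12 (G→A), site 24 (A→U), site 27 (U→G).
p = 6/28 = 0.214286.
d = −0.75 · ln(1 − (4/3)·0.214286) = −0.75 · ln(0.714285) = −0.75 · (-0.336473) = 0.2524.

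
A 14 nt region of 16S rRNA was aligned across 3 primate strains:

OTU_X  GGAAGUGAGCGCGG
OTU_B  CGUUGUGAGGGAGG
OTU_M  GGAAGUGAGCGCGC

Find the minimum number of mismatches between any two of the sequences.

1

Pairwise Hamming distances:
  OTU_X vs OTU_B: 5
  OTU_X vs OTU_M: 1
  OTU_B vs OTU_M: 6
The smallest is 1, between OTU_X and OTU_M.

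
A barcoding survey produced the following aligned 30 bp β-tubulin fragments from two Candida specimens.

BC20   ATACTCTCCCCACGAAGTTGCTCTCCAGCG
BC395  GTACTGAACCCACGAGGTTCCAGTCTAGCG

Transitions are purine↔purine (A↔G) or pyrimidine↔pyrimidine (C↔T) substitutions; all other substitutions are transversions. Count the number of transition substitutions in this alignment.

The sequences differ at positions 1 (A/G, transition), 6 (C/G, transversion), 7 (T/A, transversion), 8 (C/A, transversion), 16 (A/G, transition), 20 (G/C, transversion), 22 (T/A, transversion), 23 (C/G, transversion), 26 (C/T, transition).
Of the 9 differences, 3 transitions and 6 transversions, so the answer is 3.

3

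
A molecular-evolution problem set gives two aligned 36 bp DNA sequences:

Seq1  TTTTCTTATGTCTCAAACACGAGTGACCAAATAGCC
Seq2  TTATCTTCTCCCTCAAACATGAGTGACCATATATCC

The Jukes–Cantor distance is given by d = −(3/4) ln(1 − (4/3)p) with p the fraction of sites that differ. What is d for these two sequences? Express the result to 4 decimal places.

0.2251

Mismatches occur at site 3 (T/A), site 8 (A/C), site 10 (G/C), site 11 (T/C), site 20 (C/T), site 30 (A/T), site 34 (G/T).
p = 7/36 = 0.194444.
d = −0.75 · ln(1 − (4/3)·0.194444) = −0.75 · ln(0.740741) = −0.75 · (-0.300104) = 0.2251.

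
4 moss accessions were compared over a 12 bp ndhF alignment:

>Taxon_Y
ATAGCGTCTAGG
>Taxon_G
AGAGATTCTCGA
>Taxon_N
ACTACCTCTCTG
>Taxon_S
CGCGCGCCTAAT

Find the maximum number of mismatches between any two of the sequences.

Pairwise Hamming distances:
  Taxon_Y vs Taxon_G: 5
  Taxon_Y vs Taxon_N: 6
  Taxon_Y vs Taxon_S: 6
  Taxon_G vs Taxon_N: 7
  Taxon_G vs Taxon_S: 8
  Taxon_N vs Taxon_S: 9
The largest is 9, between Taxon_N and Taxon_S.

9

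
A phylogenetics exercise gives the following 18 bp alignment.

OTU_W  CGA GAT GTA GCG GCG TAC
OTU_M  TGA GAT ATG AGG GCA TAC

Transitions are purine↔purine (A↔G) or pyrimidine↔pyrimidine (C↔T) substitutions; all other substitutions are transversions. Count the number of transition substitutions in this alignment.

The sequences differ at positions 1 (C/T, transition), 7 (G/A, transition), 9 (A/G, transition), 10 (G/A, transition), 11 (C/G, transversion), 15 (G/A, transition).
Of the 6 differences, 5 transitions and 1 transversion, so the answer is 5.

5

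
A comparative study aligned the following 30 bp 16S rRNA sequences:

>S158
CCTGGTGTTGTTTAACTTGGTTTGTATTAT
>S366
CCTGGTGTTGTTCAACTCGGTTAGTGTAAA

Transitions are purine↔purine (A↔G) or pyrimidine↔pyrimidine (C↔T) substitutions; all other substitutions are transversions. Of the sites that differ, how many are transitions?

3

Differing sites — 13:T/C (Ti); 18:T/C (Ti); 23:T/A (Tv); 26:A/G (Ti); 28:T/A (Tv); 30:T/A (Tv).
Of the 6 differences, 3 transitions and 3 transversions, so the answer is 3.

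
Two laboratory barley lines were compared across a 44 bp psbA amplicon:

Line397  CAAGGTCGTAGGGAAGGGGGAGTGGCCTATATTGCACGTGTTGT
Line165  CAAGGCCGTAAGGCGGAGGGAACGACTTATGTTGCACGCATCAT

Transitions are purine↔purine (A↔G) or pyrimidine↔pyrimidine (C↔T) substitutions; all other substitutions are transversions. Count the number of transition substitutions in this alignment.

The sequences differ at positions 6 (T/C, transition), 11 (G/A, transition), 14 (A/C, transversion), 15 (A/G, transition), 17 (G/A, transition), 22 (G/A, transition), 23 (T/C, transition), 25 (G/A, transition), 27 (C/T, transition), 31 (A/G, transition), 39 (T/C, transition), 40 (G/A, transition), 42 (T/C, transition), 43 (G/A, transition).
Of the 14 differences, 13 transitions and 1 transversion, so the answer is 13.

13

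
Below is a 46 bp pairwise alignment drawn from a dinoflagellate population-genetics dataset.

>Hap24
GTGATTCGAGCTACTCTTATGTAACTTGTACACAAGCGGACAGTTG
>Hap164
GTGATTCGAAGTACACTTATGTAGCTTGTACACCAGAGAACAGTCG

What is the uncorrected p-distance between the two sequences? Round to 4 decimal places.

Differing sites — 10:G/A; 11:C/G; 15:T/A; 24:A/G; 34:A/C; 37:C/A; 39:G/A; 45:T/C.
There are 8 differences over 46 sites, so p = 8/46 = 0.1739.

0.1739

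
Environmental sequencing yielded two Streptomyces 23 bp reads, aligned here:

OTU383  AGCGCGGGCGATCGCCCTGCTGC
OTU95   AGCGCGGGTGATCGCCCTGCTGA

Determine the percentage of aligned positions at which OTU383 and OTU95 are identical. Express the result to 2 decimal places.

91.30%

Differing sites — 9:C/T; 23:C/A.
21 of the 23 sites match, so the percent identity is 21/23 × 100 = 91.30%.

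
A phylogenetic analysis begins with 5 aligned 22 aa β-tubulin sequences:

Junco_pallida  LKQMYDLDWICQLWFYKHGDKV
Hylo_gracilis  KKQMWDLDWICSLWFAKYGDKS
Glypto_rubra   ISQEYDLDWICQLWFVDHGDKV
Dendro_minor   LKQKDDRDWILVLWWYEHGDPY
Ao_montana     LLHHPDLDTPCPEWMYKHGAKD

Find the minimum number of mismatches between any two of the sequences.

Pairwise Hamming distances:
  Junco_pallida vs Hylo_gracilis: 6
  Junco_pallida vs Glypto_rubra: 5
  Junco_pallida vs Dendro_minor: 9
  Junco_pallida vs Ao_montana: 11
  Hylo_gracilis vs Glypto_rubra: 9
  Hylo_gracilis vs Dendro_minor: 12
  Hylo_gracilis vs Ao_montana: 14
  Glypto_rubra vs Dendro_minor: 12
  Glypto_rubra vs Ao_montana: 14
  Dendro_minor vs Ao_montana: 15
The smallest is 5, between Junco_pallida and Glypto_rubra.

5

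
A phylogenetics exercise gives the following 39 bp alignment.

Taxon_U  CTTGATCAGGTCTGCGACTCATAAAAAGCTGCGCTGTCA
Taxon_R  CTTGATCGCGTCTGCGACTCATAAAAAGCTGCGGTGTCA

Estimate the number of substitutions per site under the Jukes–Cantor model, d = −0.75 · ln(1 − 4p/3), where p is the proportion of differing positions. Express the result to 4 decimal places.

0.0812

Differing sites — 8:A/G; 9:G/C; 34:C/G.
p = 3/39 = 0.076923.
d = −0.75 · ln(1 − (4/3)·0.076923) = −0.75 · ln(0.897436) = −0.75 · (-0.108213) = 0.0812.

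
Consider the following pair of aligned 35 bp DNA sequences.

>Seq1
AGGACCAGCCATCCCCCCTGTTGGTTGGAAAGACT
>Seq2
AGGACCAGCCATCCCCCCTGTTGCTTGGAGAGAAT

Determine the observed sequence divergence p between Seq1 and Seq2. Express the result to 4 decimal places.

Differing sites — 24:G/C; 30:A/G; 34:C/A.
There are 3 differences over 35 sites, so p = 3/35 = 0.0857.

0.0857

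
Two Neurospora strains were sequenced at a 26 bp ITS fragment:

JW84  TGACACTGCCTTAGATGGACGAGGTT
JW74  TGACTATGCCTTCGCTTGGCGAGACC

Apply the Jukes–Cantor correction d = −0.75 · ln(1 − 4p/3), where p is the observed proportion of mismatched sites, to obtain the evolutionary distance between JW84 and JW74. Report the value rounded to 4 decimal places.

Differing sites — 5:A/T; 6:C/A; 13:A/C; 15:A/C; 17:G/T; 19:A/G; 24:G/A; 25:T/C; 26:T/C.
p = 9/26 = 0.346154.
d = −0.75 · ln(1 − (4/3)·0.346154) = −0.75 · ln(0.538461) = −0.75 · (-0.619040) = 0.4643.

0.4643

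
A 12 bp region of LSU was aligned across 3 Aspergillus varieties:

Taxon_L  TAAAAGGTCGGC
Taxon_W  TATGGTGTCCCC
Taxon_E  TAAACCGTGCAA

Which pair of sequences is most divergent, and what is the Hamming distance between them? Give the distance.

Pairwise Hamming distances:
  Taxon_L vs Taxon_W: 6
  Taxon_L vs Taxon_E: 6
  Taxon_W vs Taxon_E: 7
The largest is 7, between Taxon_W and Taxon_E.

7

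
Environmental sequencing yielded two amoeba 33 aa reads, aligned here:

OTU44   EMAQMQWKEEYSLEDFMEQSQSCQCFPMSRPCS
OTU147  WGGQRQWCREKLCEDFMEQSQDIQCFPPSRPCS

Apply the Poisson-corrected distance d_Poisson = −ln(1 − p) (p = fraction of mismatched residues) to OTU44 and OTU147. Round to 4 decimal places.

Mismatches occur at site 1 (E→W), site 2 (M→G), site 3 (A→G), site 5 (M→R), site 8 (K→C), site 9 (E→R), site 11 (Y→K), site 12 (S→L), site 13 (L→C), site 22 (S→D), site 23 (C→I), site 28 (M→P).
p = 12/33 = 0.363636.
d = −ln(1 − 0.363636) = −ln(0.636364) = 0.4520.

0.4520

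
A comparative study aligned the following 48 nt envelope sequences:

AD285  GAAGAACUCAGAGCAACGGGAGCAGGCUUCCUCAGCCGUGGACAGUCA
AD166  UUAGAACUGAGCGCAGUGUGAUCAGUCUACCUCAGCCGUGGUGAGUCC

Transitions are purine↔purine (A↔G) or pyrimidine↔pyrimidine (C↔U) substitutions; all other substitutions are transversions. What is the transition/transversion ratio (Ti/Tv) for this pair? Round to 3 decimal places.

Mismatches occur at site 1 (G→U, transversion), site 2 (A→U, transversion), site 9 (C→G, transversion), site 12 (A→C, transversion), site 16 (A→G, transition), site 17 (C→U, transition), site 19 (G→U, transversion), site 22 (G→U, transversion), site 26 (G→U, transversion), site 29 (U→A, transversion), site 42 (A→U, transversion), site 43 (C→G, transversion), site 48 (A→C, transversion).
Of the 13 differences, 2 transitions and 11 transversions, so Ti/Tv = 2/11 = 0.182.

0.182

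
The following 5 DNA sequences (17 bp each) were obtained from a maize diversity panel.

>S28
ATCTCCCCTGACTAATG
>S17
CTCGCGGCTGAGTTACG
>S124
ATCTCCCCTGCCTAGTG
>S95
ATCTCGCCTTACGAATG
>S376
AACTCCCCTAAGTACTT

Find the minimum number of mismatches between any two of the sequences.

2

Pairwise Hamming distances:
  S28 vs S17: 7
  S28 vs S124: 2
  S28 vs S95: 3
  S28 vs S376: 5
  S17 vs S124: 9
  S17 vs S95: 8
  S17 vs S376: 10
  S124 vs S95: 5
  S124 vs S376: 6
  S95 vs S376: 7
The smallest is 2, between S28 and S124.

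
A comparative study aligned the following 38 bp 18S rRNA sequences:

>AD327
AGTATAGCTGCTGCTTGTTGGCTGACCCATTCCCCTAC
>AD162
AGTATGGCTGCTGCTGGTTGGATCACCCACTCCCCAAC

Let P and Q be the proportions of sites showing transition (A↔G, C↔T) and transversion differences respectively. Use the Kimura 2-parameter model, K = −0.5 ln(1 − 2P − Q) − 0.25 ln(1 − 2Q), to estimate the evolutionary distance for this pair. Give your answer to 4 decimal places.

0.1773

The sequences differ at positions 6 (A/G, transition), 16 (T/G, transversion), 22 (C/A, transversion), 24 (G/C, transversion), 30 (T/C, transition), 36 (T/A, transversion).
Of the 6 differences, 2 transitions and 4 transversions over 38 sites: P = 2/38 = 0.052632, Q = 4/38 = 0.105263.
d = −0.5·ln(0.789473) − 0.25·ln(0.789474) = −0.5·(-0.236390) − 0.25·(-0.236388) = 0.1773.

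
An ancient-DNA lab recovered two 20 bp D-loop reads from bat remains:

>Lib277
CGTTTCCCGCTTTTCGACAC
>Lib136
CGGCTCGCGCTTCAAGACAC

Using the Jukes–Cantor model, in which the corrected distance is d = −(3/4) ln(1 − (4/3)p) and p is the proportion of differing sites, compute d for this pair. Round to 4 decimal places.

Mismatches occur at site 3 (T↔G), site 4 (T↔C), site 7 (C↔G), site 13 (T↔C), site 14 (T↔A), site 15 (C↔A).
p = 6/20 = 0.300000.
d = −0.75 · ln(1 − (4/3)·0.300000) = −0.75 · ln(0.600000) = −0.75 · (-0.510826) = 0.3831.

0.3831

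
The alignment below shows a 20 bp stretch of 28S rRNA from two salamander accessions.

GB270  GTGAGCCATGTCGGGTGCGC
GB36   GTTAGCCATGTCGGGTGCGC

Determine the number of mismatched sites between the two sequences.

1

Differing sites — 3:G/T.
That gives 1 mismatch out of 20 aligned sites, so the Hamming distance is 1.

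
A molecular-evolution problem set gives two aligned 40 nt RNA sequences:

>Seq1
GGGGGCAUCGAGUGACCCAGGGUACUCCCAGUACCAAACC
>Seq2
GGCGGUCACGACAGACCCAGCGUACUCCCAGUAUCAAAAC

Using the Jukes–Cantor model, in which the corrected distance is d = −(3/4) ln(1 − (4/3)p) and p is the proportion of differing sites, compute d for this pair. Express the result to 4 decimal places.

0.2675

Differing sites — 3:G/C; 6:C/U; 7:A/C; 8:U/A; 12:G/C; 13:U/A; 21:G/C; 34:C/U; 39:C/A.
p = 9/40 = 0.225000.
d = −0.75 · ln(1 − (4/3)·0.225000) = −0.75 · ln(0.700000) = −0.75 · (-0.356675) = 0.2675.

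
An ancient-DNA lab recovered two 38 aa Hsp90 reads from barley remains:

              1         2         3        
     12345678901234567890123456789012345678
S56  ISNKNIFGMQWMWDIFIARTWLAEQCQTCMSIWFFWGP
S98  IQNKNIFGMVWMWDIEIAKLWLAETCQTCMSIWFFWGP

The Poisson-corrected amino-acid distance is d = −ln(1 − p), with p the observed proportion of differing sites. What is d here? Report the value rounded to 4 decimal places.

0.1719

Differing sites — 2:S/Q; 10:Q/V; 16:F/E; 19:R/K; 20:T/L; 25:Q/T.
p = 6/38 = 0.157895.
d = −ln(1 − 0.157895) = −ln(0.842105) = 0.1719.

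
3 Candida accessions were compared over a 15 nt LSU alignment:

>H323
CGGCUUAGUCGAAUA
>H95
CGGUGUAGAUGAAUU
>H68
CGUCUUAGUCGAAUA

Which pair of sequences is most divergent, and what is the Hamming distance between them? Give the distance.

6

Pairwise Hamming distances:
  H323 vs H95: 5
  H323 vs H68: 1
  H95 vs H68: 6
The largest is 6, between H95 and H68.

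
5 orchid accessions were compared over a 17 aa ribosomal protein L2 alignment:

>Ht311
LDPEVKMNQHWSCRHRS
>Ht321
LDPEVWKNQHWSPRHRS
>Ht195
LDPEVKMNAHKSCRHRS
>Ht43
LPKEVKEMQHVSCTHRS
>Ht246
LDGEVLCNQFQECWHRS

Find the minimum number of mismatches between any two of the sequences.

2

Pairwise Hamming distances:
  Ht311 vs Ht321: 3
  Ht311 vs Ht195: 2
  Ht311 vs Ht43: 6
  Ht311 vs Ht246: 7
  Ht321 vs Ht195: 5
  Ht321 vs Ht43: 8
  Ht321 vs Ht246: 8
  Ht195 vs Ht43: 7
  Ht195 vs Ht246: 8
  Ht43 vs Ht246: 9
The smallest is 2, between Ht311 and Ht195.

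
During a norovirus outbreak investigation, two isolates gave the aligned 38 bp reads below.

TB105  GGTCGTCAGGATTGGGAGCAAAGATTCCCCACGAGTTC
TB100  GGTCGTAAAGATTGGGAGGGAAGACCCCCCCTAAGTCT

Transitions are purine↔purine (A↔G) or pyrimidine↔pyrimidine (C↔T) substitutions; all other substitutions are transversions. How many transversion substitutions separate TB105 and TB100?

3

Differing sites — 7:C/A (Tv); 9:G/A (Ti); 19:C/G (Tv); 20:A/G (Ti); 25:T/C (Ti); 26:T/C (Ti); 31:A/C (Tv); 32:C/T (Ti); 33:G/A (Ti); 37:T/C (Ti); 38:C/T (Ti).
Of the 11 differences, 8 transitions and 3 transversions, so the answer is 3.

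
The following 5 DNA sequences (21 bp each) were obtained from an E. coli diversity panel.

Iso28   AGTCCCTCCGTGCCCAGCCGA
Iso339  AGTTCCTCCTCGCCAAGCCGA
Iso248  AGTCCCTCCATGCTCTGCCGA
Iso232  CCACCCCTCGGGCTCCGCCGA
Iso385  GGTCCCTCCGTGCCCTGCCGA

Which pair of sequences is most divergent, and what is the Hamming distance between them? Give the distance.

Pairwise Hamming distances:
  Iso28 vs Iso339: 4
  Iso28 vs Iso248: 3
  Iso28 vs Iso232: 8
  Iso28 vs Iso385: 2
  Iso339 vs Iso248: 6
  Iso339 vs Iso232: 11
  Iso339 vs Iso385: 6
  Iso248 vs Iso232: 8
  Iso248 vs Iso385: 3
  Iso232 vs Iso385: 8
The largest is 11, between Iso339 and Iso232.

11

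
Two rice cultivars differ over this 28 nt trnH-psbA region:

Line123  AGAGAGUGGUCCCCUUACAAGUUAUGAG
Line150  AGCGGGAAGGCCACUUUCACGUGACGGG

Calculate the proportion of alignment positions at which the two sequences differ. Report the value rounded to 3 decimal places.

0.393

The sequences differ at positions 3 (A/C), 5 (A/G), 7 (U/A), 8 (G/A), 10 (U/G), 13 (C/A), 17 (A/U), 20 (A/C), 23 (U/G), 25 (U/C), 27 (A/G).
There are 11 differences over 28 sites, so p = 11/28 = 0.393.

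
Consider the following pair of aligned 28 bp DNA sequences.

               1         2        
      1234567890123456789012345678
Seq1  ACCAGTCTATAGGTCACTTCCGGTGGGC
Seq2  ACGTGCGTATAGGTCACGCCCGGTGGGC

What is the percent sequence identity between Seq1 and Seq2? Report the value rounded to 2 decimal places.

78.57%

Mismatches occur at site 3 (C→G), site 4 (A→T), site 6 (T→C), site 7 (C→G), site 18 (T→G), site 19 (T→C).
22 of the 28 sites match, so the percent identity is 22/28 × 100 = 78.57%.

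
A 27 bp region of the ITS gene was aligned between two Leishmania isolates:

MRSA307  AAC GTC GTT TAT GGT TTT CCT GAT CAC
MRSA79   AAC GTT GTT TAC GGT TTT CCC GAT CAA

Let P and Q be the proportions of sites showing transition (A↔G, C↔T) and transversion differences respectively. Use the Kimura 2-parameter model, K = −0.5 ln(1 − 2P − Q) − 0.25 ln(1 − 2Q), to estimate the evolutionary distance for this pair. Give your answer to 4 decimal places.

0.1693

The sequences differ at positions 6 (C/T, transition), 12 (T/C, transition), 21 (T/C, transition), 27 (C/A, transversion).
Of the 4 differences, 3 transitions and 1 transversion over 27 sites: P = 3/27 = 0.111111, Q = 1/27 = 0.037037.
d = −0.5·ln(0.740741) − 0.25·ln(0.925926) = −0.5·(-0.300104) − 0.25·(-0.076961) = 0.1693.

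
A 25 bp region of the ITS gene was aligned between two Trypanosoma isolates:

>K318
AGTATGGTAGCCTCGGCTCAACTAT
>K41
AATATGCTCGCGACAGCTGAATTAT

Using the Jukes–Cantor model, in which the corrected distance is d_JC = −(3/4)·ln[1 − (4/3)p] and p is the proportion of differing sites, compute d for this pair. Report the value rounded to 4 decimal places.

The sequences differ at positions 2 (G/A), 7 (G/C), 9 (A/C), 12 (C/G), 13 (T/A), 15 (G/A), 19 (C/G), 22 (C/T).
p = 8/25 = 0.320000.
d = −0.75 · ln(1 − (4/3)·0.320000) = −0.75 · ln(0.573333) = −0.75 · (-0.556289) = 0.4172.

0.4172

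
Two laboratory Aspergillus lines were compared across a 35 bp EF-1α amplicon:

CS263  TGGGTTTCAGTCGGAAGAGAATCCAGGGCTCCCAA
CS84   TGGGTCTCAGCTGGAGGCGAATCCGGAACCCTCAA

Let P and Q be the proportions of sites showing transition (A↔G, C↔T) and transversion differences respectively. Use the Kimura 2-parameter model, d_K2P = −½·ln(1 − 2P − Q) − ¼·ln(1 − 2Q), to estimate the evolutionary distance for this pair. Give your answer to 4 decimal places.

Differing sites — 6:T/C (Ti); 11:T/C (Ti); 12:C/T (Ti); 16:A/G (Ti); 18:A/C (Tv); 25:A/G (Ti); 27:G/A (Ti); 28:G/A (Ti); 30:T/C (Ti); 32:C/T (Ti).
Of the 10 differences, 9 transitions and 1 transversion over 35 sites: P = 9/35 = 0.257143, Q = 1/35 = 0.028571.
d = −0.5·ln(0.457143) − 0.25·ln(0.942858) = −0.5·(-0.782759) − 0.25·(-0.058840) = 0.4061.

0.4061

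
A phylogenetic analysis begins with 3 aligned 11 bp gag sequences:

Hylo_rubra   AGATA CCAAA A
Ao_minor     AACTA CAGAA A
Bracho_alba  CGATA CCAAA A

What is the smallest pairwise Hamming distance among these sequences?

1

Pairwise Hamming distances:
  Hylo_rubra vs Ao_minor: 4
  Hylo_rubra vs Bracho_alba: 1
  Ao_minor vs Bracho_alba: 5
The smallest is 1, between Hylo_rubra and Bracho_alba.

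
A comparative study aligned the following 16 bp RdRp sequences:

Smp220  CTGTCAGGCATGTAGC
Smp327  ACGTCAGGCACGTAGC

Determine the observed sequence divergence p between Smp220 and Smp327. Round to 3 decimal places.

0.188

Mismatches occur at site 1 (C/A), site 2 (T/C), site 11 (T/C).
There are 3 differences over 16 sites, so p = 3/16 = 0.188.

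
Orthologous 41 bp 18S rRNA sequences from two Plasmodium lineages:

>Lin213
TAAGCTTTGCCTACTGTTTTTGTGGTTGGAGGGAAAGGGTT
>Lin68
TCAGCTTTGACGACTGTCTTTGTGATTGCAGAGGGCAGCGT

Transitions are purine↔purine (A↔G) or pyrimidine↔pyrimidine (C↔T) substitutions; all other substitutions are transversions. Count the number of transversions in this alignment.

7

Mismatches occur at site 2 (A↔C, transversion), site 10 (C↔A, transversion), site 12 (T↔G, transversion), site 18 (T↔C, transition), site 25 (G↔A, transition), site 29 (G↔C, transversion), site 32 (G↔A, transition), site 34 (A↔G, transition), site 35 (A↔G, transition), site 36 (A↔C, transversion), site 37 (G↔A, transition), site 39 (G↔C, transversion), site 40 (T↔G, transversion).
Of the 13 differences, 6 transitions and 7 transversions, so the answer is 7.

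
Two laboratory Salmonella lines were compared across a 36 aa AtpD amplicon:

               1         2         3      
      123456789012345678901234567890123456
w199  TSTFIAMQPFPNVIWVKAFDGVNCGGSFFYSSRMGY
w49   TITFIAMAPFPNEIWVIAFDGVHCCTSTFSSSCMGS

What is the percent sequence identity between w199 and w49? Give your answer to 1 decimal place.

69.4%

Mismatches occur at site 2 (S→I), site 8 (Q→A), site 13 (V→E), site 17 (K→I), site 23 (N→H), site 25 (G→C), site 26 (G→T), site 28 (F→T), site 30 (Y→S), site 33 (R→C), site 36 (Y→S).
25 of the 36 sites match, so the percent identity is 25/36 × 100 = 69.4%.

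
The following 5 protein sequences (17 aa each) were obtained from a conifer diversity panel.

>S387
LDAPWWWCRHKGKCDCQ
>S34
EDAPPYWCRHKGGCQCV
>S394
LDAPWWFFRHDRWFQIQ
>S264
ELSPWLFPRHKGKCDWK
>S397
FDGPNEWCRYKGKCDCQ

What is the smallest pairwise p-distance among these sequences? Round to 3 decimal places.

0.294

Pairwise Hamming distances:
  S387 vs S34: 6
  S387 vs S394: 8
  S387 vs S264: 8
  S387 vs S397: 5
  S34 vs S394: 11
  S34 vs S264: 10
  S34 vs S397: 8
  S394 vs S264: 12
  S394 vs S397: 13
  S264 vs S397: 10
The smallest is 5 mismatches, between S387 and S397; p = 5/17 = 0.294.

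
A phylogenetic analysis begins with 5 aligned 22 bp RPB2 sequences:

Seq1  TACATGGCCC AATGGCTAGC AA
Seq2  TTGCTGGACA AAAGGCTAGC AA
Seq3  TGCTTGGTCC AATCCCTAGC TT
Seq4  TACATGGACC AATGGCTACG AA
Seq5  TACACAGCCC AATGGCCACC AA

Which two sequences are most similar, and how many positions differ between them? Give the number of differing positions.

3

Pairwise Hamming distances:
  Seq1 vs Seq2: 6
  Seq1 vs Seq3: 7
  Seq1 vs Seq4: 3
  Seq1 vs Seq5: 4
  Seq2 vs Seq3: 10
  Seq2 vs Seq4: 7
  Seq2 vs Seq5: 10
  Seq3 vs Seq4: 9
  Seq3 vs Seq5: 11
  Seq4 vs Seq5: 5
The smallest is 3, between Seq1 and Seq4.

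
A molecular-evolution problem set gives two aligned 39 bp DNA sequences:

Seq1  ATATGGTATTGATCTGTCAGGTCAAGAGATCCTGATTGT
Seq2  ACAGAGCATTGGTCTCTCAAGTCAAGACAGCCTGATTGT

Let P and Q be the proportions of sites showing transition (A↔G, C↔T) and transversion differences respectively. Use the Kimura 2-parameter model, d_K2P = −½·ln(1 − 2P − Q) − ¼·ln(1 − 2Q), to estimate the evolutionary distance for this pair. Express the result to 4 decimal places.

0.2797

Differing sites — 2:T/C (Ti); 4:T/G (Tv); 5:G/A (Ti); 7:T/C (Ti); 12:A/G (Ti); 16:G/C (Tv); 20:G/A (Ti); 28:G/C (Tv); 30:T/G (Tv).
Of the 9 differences, 5 transitions and 4 transversions over 39 sites: P = 5/39 = 0.128205, Q = 4/39 = 0.102564.
d = −0.5·ln(0.641026) − 0.25·ln(0.794872) = −0.5·(-0.444685) − 0.25·(-0.229574) = 0.2797.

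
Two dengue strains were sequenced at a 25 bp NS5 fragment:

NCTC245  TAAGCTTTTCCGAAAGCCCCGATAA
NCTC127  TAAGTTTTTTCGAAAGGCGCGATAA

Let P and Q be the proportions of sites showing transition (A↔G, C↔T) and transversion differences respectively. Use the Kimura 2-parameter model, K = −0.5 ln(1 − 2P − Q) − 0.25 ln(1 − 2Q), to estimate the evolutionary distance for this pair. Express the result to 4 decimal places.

The sequences differ at positions 5 (C/T, transition), 10 (C/T, transition), 17 (C/G, transversion), 19 (C/G, transversion).
Of the 4 differences, 2 transitions and 2 transversions over 25 sites: P = 2/25 = 0.080000, Q = 2/25 = 0.080000.
d = −0.5·ln(0.760000) − 0.25·ln(0.840000) = −0.5·(-0.274437) − 0.25·(-0.174353) = 0.1808.

0.1808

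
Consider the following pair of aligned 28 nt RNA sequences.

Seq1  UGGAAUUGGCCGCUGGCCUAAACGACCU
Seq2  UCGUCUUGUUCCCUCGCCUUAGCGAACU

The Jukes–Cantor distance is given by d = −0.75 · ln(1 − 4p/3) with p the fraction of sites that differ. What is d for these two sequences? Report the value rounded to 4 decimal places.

The sequences differ at positions 2 (G/C), 4 (A/U), 5 (A/C), 9 (G/U), 10 (C/U), 12 (G/C), 15 (G/C), 20 (A/U), 22 (A/G), 26 (C/A).
p = 10/28 = 0.357143.
d = −0.75 · ln(1 − (4/3)·0.357143) = −0.75 · ln(0.523809) = −0.75 · (-0.646628) = 0.4850.

0.4850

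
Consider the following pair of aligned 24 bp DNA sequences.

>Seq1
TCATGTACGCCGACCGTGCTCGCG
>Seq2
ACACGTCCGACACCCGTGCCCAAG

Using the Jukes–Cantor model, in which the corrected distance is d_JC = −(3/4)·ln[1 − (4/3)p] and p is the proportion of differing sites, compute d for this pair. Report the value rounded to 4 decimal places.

Differing sites — 1:T/A; 4:T/C; 7:A/C; 10:C/A; 12:G/A; 13:A/C; 20:T/C; 22:G/A; 23:C/A.
p = 9/24 = 0.375000.
d = −0.75 · ln(1 − (4/3)·0.375000) = −0.75 · ln(0.500000) = −0.75 · (-0.693147) = 0.5199.

0.5199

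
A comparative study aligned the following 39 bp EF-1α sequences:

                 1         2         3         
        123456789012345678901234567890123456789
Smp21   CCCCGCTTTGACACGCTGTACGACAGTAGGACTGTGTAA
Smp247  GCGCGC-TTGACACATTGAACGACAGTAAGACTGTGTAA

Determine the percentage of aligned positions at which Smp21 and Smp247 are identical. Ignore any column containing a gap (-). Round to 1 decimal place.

84.2%

Excluding the 1 gap column leaves 38 comparable sites.
Differing sites — 1:C/G; 3:C/G; 15:G/A; 16:C/T; 19:T/A; 29:G/A.
32 of the 38 comparable sites match, so the percent identity is 32/38 × 100 = 84.2%.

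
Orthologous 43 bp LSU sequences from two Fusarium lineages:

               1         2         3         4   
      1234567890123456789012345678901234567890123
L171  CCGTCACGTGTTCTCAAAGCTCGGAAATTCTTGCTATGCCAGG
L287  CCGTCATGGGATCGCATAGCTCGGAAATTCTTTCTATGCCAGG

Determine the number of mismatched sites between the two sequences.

The sequences differ at positions 7 (C/T), 9 (T/G), 11 (T/A), 14 (T/G), 17 (A/T), 33 (G/T).
That gives 6 mismatches out of 43 aligned sites, so the Hamming distance is 6.

6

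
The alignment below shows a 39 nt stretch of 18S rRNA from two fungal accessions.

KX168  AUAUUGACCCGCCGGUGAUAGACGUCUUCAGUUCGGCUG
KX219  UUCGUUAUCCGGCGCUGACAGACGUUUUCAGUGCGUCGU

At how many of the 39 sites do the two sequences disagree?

Differing sites — 1:A/U; 3:A/C; 4:U/G; 6:G/U; 8:C/U; 12:C/G; 15:G/C; 19:U/C; 26:C/U; 33:U/G; 36:G/U; 38:U/G; 39:G/U.
That gives 13 mismatches out of 39 aligned sites, so the Hamming distance is 13.

13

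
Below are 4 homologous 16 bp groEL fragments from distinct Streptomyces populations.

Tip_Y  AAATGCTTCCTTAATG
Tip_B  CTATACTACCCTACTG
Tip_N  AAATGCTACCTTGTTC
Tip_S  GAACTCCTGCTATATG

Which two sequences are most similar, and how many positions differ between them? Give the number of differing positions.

4

Pairwise Hamming distances:
  Tip_Y vs Tip_B: 6
  Tip_Y vs Tip_N: 4
  Tip_Y vs Tip_S: 7
  Tip_B vs Tip_N: 7
  Tip_B vs Tip_S: 11
  Tip_N vs Tip_S: 10
The smallest is 4, between Tip_Y and Tip_N.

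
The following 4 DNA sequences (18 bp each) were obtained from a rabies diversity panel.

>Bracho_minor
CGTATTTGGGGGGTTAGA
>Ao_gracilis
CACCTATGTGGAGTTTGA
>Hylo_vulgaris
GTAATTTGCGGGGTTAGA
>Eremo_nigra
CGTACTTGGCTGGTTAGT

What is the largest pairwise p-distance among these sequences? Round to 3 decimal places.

0.611

Pairwise Hamming distances:
  Bracho_minor vs Ao_gracilis: 7
  Bracho_minor vs Hylo_vulgaris: 4
  Bracho_minor vs Eremo_nigra: 4
  Ao_gracilis vs Hylo_vulgaris: 8
  Ao_gracilis vs Eremo_nigra: 11
  Hylo_vulgaris vs Eremo_nigra: 8
The largest is 11 mismatches, between Ao_gracilis and Eremo_nigra; p = 11/18 = 0.611.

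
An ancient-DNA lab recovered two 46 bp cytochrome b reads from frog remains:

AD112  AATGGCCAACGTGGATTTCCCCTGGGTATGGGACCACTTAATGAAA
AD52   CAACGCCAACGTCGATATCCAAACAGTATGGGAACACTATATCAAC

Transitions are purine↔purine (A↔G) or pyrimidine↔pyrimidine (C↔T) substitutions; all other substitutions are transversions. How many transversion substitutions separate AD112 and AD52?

Differing sites — 1:A/C (Tv); 3:T/A (Tv); 4:G/C (Tv); 13:G/C (Tv); 17:T/A (Tv); 21:C/A (Tv); 22:C/A (Tv); 23:T/A (Tv); 24:G/C (Tv); 25:G/A (Ti); 34:C/A (Tv); 39:T/A (Tv); 40:A/T (Tv); 43:G/C (Tv); 46:A/C (Tv).
Of the 15 differences, 1 transition and 14 transversions, so the answer is 14.

14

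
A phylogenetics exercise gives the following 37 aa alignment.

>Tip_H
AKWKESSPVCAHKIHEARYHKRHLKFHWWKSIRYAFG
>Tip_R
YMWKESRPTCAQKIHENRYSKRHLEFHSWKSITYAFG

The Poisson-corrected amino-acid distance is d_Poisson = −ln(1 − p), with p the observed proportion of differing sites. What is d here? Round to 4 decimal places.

Mismatches occur at site 1 (A/Y), site 2 (K/M), site 7 (S/R), site 9 (V/T), site 12 (H/Q), site 17 (A/N), site 20 (H/S), site 25 (K/E), site 28 (W/S), site 33 (R/T).
p = 10/37 = 0.270270.
d = −ln(1 − 0.270270) = −ln(0.729730) = 0.3151.

0.3151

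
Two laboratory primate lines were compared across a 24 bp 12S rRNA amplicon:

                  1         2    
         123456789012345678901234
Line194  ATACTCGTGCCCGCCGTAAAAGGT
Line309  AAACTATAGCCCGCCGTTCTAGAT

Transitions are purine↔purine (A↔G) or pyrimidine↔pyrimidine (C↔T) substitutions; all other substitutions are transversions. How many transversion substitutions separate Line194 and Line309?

Mismatches occur at site 2 (T↔A, transversion), site 6 (C↔A, transversion), site 7 (G↔T, transversion), site 8 (T↔A, transversion), site 18 (A↔T, transversion), site 19 (A↔C, transversion), site 20 (A↔T, transversion), site 23 (G↔A, transition).
Of the 8 differences, 1 transition and 7 transversions, so the answer is 7.

7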